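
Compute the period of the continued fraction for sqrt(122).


Run the CF algorithm for sqrt(122).
a_0 = floor(sqrt(122)) = 11; set m_0=0, q_0=1.
Recurrence: m' = q*a - m,  q' = (d - m'^2)/q,  a' = floor((a_0 + m')/q').
  step 1: m=11, q=1, a=22
a_1 = 2*a_0 = 22, so the period closes here.
sqrt(122) = [11; 22]
Period length = 1

1


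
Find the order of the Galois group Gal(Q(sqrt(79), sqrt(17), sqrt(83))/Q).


The 3 square roots of distinct primes are multiplicatively independent over Q,
so [K:Q] = 2^3 and Gal(K/Q) is isomorphic to (Z/2Z)^3.
|Gal| = 2^3 = 8

8


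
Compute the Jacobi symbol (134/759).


Compute (134/759) via quadratic reciprocity:
  pull out 2: (2/759) = +1  (since 759 mod 8 = 7)
  reciprocity: (67/759) -> -(759/67)
  reduce: (22/67)
  pull out 2: (2/67) = -1  (since 67 mod 8 = 3)
  reciprocity: (11/67) -> -(67/11)
  reduce: (1/11)
  (1/11) = 1
Product of signs = -1

-1


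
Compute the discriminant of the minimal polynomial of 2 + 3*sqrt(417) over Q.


The element 2 + 3*sqrt(417) has minimal polynomial:
x^2 - 4*x - 3749
Discriminant = (-4)^2 - 4*(-3749)
= 16 + 14996
= 15012

15012


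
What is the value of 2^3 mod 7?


p = 7 is prime and the exponent is (p-1)/2 = 3, so by Euler's criterion 2^3 = (2/7) = +1 or -1 mod 7.
Compute by square-and-multiply:
  3 = 2 + 1 (binary 11)
  Repeated squaring mod 7: 2^1 = 2, 2^2 = 4
  2^3 = 2^2 * 2^1 = 4 * 2 mod 7
    4 * 2 = 8 = 1 mod 7
  2^3 = 1 mod 7
Result 1: 2 is a quadratic residue mod 7.
2^3 mod 7 = 1

1


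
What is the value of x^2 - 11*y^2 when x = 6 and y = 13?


x^2 - d*y^2
= 6^2 - 11*13^2
= 36 - 1859
= -1823

-1823


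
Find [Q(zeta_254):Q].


The degree equals Euler's totient phi(254).
254 = 2 * 127
phi(254) = 126

126


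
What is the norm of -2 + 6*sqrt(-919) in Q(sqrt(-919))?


N(a + b*sqrt(d)) = a^2 - d*b^2
= (-2)^2 - (-919)*(6)^2
= 4 + 33084
= 33088

33088


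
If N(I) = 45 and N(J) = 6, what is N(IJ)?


N(IJ) = N(I) * N(J)
= 45 * 6
= 270

270


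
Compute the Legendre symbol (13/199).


p = 199 is prime, so compute (13/199) with the reciprocity algorithm (Jacobi-symbol steps: pull out 2s via (2/n), flip via reciprocity, reduce):
  reciprocity: (13/199) -> +(199/13)
  reduce: (4/13)
  pull out 2: (2/13) = -1  (since 13 mod 8 = 5)
  pull out 2: (2/13) = -1  (since 13 mod 8 = 5)
  (1/13) = 1
Product of signs = 1
(13/199) = 1

1


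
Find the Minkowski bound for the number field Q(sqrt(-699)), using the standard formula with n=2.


d = -699, d mod 4 = 1, so disc(K) = d = -699; |disc(K)| = 699
Imaginary quadratic field, so n = 2, s = r2 = 1, r1 = 0
M = (n!/n^n) * (4/pi)^s * sqrt(|disc(K)|) = (2!/2^2) * (4/pi)^1 * sqrt(699)
= 0.5 * 1.273240 * 26.438608
= 16.8313

16.8313


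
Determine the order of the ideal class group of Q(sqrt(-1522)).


K = Q(sqrt(-1522)). d mod 4 = 2, so D = disc(K) = 4d = -6088
h(K) equals the number of primitive reduced positive-definite forms (a, b, c) = a*x^2 + b*x*y + c*y^2 with b^2 - 4ac = D,
where reduced means |b| <= a <= c, with b >= 0 whenever |b| = a or a = c, and primitive means gcd(a, b, c) = 1.
Reduced forces 3a^2 <= |D| = 6088, so 1 <= a <= 45; b must have the parity of D, and c = (b^2 - D)/(4a) must be an integer >= a.
Enumerate a = 1..45, b in [-a, a]:
  a=1: (1, 0, 1522)  [1]
  a=2: (2, 0, 761)  [1]
  a=3..6: none
  a=7: (7, -4, 218), (7, 4, 218)  [2]
  a=8..12: none
  a=13: (13, -10, 119), (13, 10, 119)  [2]
  a=14: (14, -4, 109), (14, 4, 109)  [2]
  a=15..16: none
  a=17: (17, -10, 91), (17, 10, 91)  [2]
  a=18: none
  a=19: (19, -12, 82), (19, 12, 82)  [2]
  a=20..25: none
  a=26: (26, -16, 61), (26, 16, 61)  [2]
  a=27..30: none
  a=31: (31, -22, 53), (31, 22, 53)  [2]
  a=32..33: none
  a=34: (34, -24, 49), (34, 24, 49)  [2]
  a=35..37: none
  a=38: (38, -12, 41), (38, 12, 41)  [2]
  a=39..45: none
Total reduced forms: 1 + 1 + 2 + 2 + 2 + 2 + 2 + 2 + 2 + 2 + 2 = 20
h = 20

20


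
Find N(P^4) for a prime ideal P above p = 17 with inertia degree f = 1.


N(P^a) = p^(a*f)
= 17^(4*1)
= 17^4
= 83521

83521


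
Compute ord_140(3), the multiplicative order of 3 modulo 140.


We want ord_140(3), the smallest k >= 1 with 3^k = 1 mod 140.
n = 140 = 2^2 * 5 * 7, phi(140) = 48; the order divides phi(n).
Divisors of 48: 1, 2, 3, 4, 6, 8, 12, 16, 24, 48
Repeated squaring mod 140: 3^1 = 3, 3^2 = 9, 3^4 = 81, 3^8 = 121, 3^16 = 81, 3^32 = 121
Test divisors in increasing order:
  k=1: 3^1 = 3 mod 140
  k=2: 3^2 = 9 mod 140
  k=3: 3^3 = 9 * 3 = 27 mod 140
  k=4: 3^4 = 81 mod 140
  k=6: 3^6 = 81 * 9 = 29 mod 140
  k=8: 3^8 = 121 mod 140
  k=12: 3^12 = 121 * 81 = 1 mod 140  <- first divisor giving 1
Order = 12

12


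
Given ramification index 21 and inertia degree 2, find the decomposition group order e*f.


|D_P| = e * f
= 21 * 2
= 42

42


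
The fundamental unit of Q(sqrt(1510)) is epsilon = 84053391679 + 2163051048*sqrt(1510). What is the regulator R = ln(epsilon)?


epsilon = 84053391679 + 2163051048*sqrt(1510)
= 1.6811e+11
R = ln(1.6811e+11)
= 25.8479

25.8479


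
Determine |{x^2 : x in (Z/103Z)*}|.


For prime p, the number of non-zero quadratic residues is (p-1)/2.
= (103-1)/2
= 51

51


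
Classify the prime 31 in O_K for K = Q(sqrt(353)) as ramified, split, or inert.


K = Q(sqrt(353)). Since d mod 4 = 1, disc(K) = 353.
Check p | disc: 353 mod 31 = 12.
p does not divide disc. Compute Legendre symbol (d/p):
12^((31-1)/2) mod 31 = -1
(d/p) = -1, so p is inert: (p) stays prime with e=1, f=2, g=1.
Therefore p is inert.

inert


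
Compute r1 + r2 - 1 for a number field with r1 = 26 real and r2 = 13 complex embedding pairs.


By Dirichlet's unit theorem:
rank = r1 + r2 - 1
= 26 + 13 - 1
= 38

38


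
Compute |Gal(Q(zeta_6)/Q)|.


|Gal(Q(zeta_6)/Q)| = phi(6)
= 2

2


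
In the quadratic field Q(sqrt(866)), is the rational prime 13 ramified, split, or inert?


K = Q(sqrt(866)). Since d mod 4 = 2, disc(K) = 3464.
Check p | disc: 3464 mod 13 = 6.
p does not divide disc. Compute Legendre symbol (d/p):
8^((13-1)/2) mod 13 = -1
(d/p) = -1, so p is inert: (p) stays prime with e=1, f=2, g=1.
Therefore p is inert.

inert


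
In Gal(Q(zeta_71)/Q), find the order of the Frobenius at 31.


The Frobenius at p in Gal(Q(zeta_n)/Q) = (Z/nZ)* is the class of p, so its order is ord_71(31), the smallest k >= 1 with 31^k = 1 mod 71.
n = 71 = 71, phi(71) = 70; the order divides phi(n).
Divisors of 70: 1, 2, 5, 7, 10, 14, 35, 70
Repeated squaring mod 71: 31^1 = 31, 31^2 = 38, 31^4 = 24, 31^8 = 8, 31^16 = 64, 31^32 = 49, 31^64 = 58
Test divisors in increasing order:
  k=1: 31^1 = 31 mod 71
  k=2: 31^2 = 38 mod 71
  k=5: 31^5 = 24 * 31 = 34 mod 71
  k=7: 31^7 = 24 * 38 * 31 = 14 mod 71
  k=10: 31^10 = 8 * 38 = 20 mod 71
  k=14: 31^14 = 8 * 24 * 38 = 54 mod 71
  k=35: 31^35 = 49 * 38 * 31 = 70 mod 71
  k=70: 31^70 = 58 * 24 * 38 = 1 mod 71  <- first divisor giving 1
Order = 70

70


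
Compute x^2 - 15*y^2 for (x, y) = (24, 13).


x^2 - d*y^2
= 24^2 - 15*13^2
= 576 - 2535
= -1959

-1959


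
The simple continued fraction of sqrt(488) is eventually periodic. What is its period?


Run the CF algorithm for sqrt(488).
a_0 = floor(sqrt(488)) = 22; set m_0=0, q_0=1.
Recurrence: m' = q*a - m,  q' = (d - m'^2)/q,  a' = floor((a_0 + m')/q').
  step 1: m=22, q=4, a=11
  step 2: m=22, q=1, a=44
a_2 = 2*a_0 = 44, so the period closes here.
sqrt(488) = [22; 11, 44]
Period length = 2

2


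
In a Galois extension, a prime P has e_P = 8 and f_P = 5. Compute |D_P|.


|D_P| = e * f
= 8 * 5
= 40

40


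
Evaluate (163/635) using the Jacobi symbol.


Compute (163/635) via quadratic reciprocity:
  reciprocity: (163/635) -> -(635/163)
  reduce: (146/163)
  pull out 2: (2/163) = -1  (since 163 mod 8 = 3)
  reciprocity: (73/163) -> +(163/73)
  reduce: (17/73)
  reciprocity: (17/73) -> +(73/17)
  reduce: (5/17)
  reciprocity: (5/17) -> +(17/5)
  reduce: (2/5)
  pull out 2: (2/5) = -1  (since 5 mod 8 = 5)
  (1/5) = 1
Product of signs = -1

-1


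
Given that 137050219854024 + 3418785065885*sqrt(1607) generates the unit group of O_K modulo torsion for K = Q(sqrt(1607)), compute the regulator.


epsilon = 137050219854024 + 3418785065885*sqrt(1607)
= 2.7410e+14
R = ln(2.7410e+14)
= 33.2445

33.2445


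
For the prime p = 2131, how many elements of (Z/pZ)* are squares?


For prime p, the number of non-zero quadratic residues is (p-1)/2.
= (2131-1)/2
= 1065

1065


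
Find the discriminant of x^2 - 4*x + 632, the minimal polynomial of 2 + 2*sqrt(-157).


The element 2 + 2*sqrt(-157) has minimal polynomial:
x^2 - 4*x + 632
Discriminant = (-4)^2 - 4*(632)
= 16 - 2528
= -2512

-2512


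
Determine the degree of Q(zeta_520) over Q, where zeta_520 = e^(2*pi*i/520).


The degree equals Euler's totient phi(520).
520 = 2^3 * 5 * 13
phi(520) = 192

192


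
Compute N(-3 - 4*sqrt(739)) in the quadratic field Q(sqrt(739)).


N(a + b*sqrt(d)) = a^2 - d*b^2
= (-3)^2 - (739)*(-4)^2
= 9 - 11824
= -11815

-11815


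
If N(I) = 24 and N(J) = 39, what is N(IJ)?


N(IJ) = N(I) * N(J)
= 24 * 39
= 936

936


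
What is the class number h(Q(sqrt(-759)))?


K = Q(sqrt(-759)). d mod 4 = 1, so D = disc(K) = d = -759
h(K) equals the number of primitive reduced positive-definite forms (a, b, c) = a*x^2 + b*x*y + c*y^2 with b^2 - 4ac = D,
where reduced means |b| <= a <= c, with b >= 0 whenever |b| = a or a = c, and primitive means gcd(a, b, c) = 1.
Reduced forces 3a^2 <= |D| = 759, so 1 <= a <= 15; b must have the parity of D, and c = (b^2 - D)/(4a) must be an integer >= a.
Enumerate a = 1..15, b in [-a, a]:
  a=1: (1, 1, 190)  [1]
  a=2: (2, -1, 95), (2, 1, 95)  [2]
  a=3: (3, 3, 64)  [1]
  a=4: (4, -3, 48), (4, 3, 48)  [2]
  a=5: (5, -1, 38), (5, 1, 38)  [2]
  a=6: (6, -3, 32), (6, 3, 32)  [2]
  a=7: (7, -5, 28), (7, 5, 28)  [2]
  a=8: (8, -3, 24), (8, 3, 24)  [2]
  a=9: none
  a=10: (10, -9, 21), (10, -1, 19), (10, 1, 19), (10, 9, 21)  [4]
  a=11: (11, 11, 20)  [1]
  a=12: (12, -3, 16), (12, 3, 16)  [2]
  a=13: none
  a=14: (14, -9, 15), (14, 5, 14), (14, 9, 15)  [3]
  a=15: none
Total reduced forms: 1 + 2 + 1 + 2 + 2 + 2 + 2 + 2 + 4 + 1 + 2 + 3 = 24
h = 24

24


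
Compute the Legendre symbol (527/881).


p = 881 is prime, so compute (527/881) with the reciprocity algorithm (Jacobi-symbol steps: pull out 2s via (2/n), flip via reciprocity, reduce):
  reciprocity: (527/881) -> +(881/527)
  reduce: (354/527)
  pull out 2: (2/527) = +1  (since 527 mod 8 = 7)
  reciprocity: (177/527) -> +(527/177)
  reduce: (173/177)
  reciprocity: (173/177) -> +(177/173)
  reduce: (4/173)
  pull out 2: (2/173) = -1  (since 173 mod 8 = 5)
  pull out 2: (2/173) = -1  (since 173 mod 8 = 5)
  (1/173) = 1
Product of signs = 1
(527/881) = 1

1


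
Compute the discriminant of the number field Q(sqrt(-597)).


For K = Q(sqrt(d)) with d squarefree: disc(K) = d if d = 1 mod 4, and disc(K) = 4d if d = 2 or 3 mod 4.
Here d = -597, and d mod 4 = 3.
d = 3 mod 4, not 1 (O_K = Z[sqrt(d)]), so disc(K) = 4d = 4 * (-597) = -2388

-2388


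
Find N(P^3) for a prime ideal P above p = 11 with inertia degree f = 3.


N(P^a) = p^(a*f)
= 11^(3*3)
= 11^9
= 2357947691

2357947691


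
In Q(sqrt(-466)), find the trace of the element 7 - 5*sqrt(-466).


Tr(a + b*sqrt(d)) = (a + b*sqrt(d)) + (a - b*sqrt(d)) = 2a
= 2 * (7)
= 14

14


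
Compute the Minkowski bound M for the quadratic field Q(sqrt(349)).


d = 349, d mod 4 = 1, so disc(K) = d = 349; |disc(K)| = 349
Real quadratic field, so n = 2, s = r2 = 0, r1 = 2
M = (n!/n^n) * (4/pi)^s * sqrt(|disc(K)|) = (2!/2^2) * (4/pi)^0 * sqrt(349)
= 0.5 * 1.000000 * 18.681542
= 9.3408

9.3408


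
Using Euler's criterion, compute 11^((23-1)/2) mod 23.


p = 23 is prime and the exponent is (p-1)/2 = 11, so by Euler's criterion 11^11 = (11/23) = +1 or -1 mod 23.
Compute by square-and-multiply:
  11 = 8 + 2 + 1 (binary 1011)
  Repeated squaring mod 23: 11^1 = 11, 11^2 = 6, 11^4 = 13, 11^8 = 8
  11^11 = 11^8 * 11^2 * 11^1 = 8 * 6 * 11 mod 23
    8 * 6 = 48 = 2 mod 23
    2 * 11 = 22 = 22 mod 23
  11^11 = 22 mod 23
Result 22 = p - 1 = -1 mod 23: 11 is a quadratic non-residue mod 23. As a residue in [0, p-1] the value is 22.
11^11 mod 23 = 22

22


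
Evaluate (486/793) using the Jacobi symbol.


Compute (486/793) via quadratic reciprocity:
  pull out 2: (2/793) = +1  (since 793 mod 8 = 1)
  reciprocity: (243/793) -> +(793/243)
  reduce: (64/243)
  pull out 2: (2/243) = -1  (since 243 mod 8 = 3)
  pull out 2: (2/243) = -1  (since 243 mod 8 = 3)
  pull out 2: (2/243) = -1  (since 243 mod 8 = 3)
  pull out 2: (2/243) = -1  (since 243 mod 8 = 3)
  pull out 2: (2/243) = -1  (since 243 mod 8 = 3)
  pull out 2: (2/243) = -1  (since 243 mod 8 = 3)
  (1/243) = 1
Product of signs = 1

1


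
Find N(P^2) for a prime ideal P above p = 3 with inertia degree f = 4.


N(P^a) = p^(a*f)
= 3^(2*4)
= 3^8
= 6561

6561


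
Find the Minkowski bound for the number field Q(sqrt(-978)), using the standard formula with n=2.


d = -978, d mod 4 = 2, so disc(K) = 4d = -3912; |disc(K)| = 3912
Imaginary quadratic field, so n = 2, s = r2 = 1, r1 = 0
M = (n!/n^n) * (4/pi)^s * sqrt(|disc(K)|) = (2!/2^2) * (4/pi)^1 * sqrt(3912)
= 0.5 * 1.273240 * 62.545983
= 39.8180

39.8180


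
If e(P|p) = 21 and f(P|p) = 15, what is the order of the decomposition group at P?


|D_P| = e * f
= 21 * 15
= 315

315


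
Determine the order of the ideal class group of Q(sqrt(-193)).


K = Q(sqrt(-193)). d mod 4 = 3, so D = disc(K) = 4d = -772
h(K) equals the number of primitive reduced positive-definite forms (a, b, c) = a*x^2 + b*x*y + c*y^2 with b^2 - 4ac = D,
where reduced means |b| <= a <= c, with b >= 0 whenever |b| = a or a = c, and primitive means gcd(a, b, c) = 1.
Reduced forces 3a^2 <= |D| = 772, so 1 <= a <= 16; b must have the parity of D, and c = (b^2 - D)/(4a) must be an integer >= a.
Enumerate a = 1..16, b in [-a, a]:
  a=1: (1, 0, 193)  [1]
  a=2: (2, 2, 97)  [1]
  a=3..10: none
  a=11: (11, -8, 19), (11, 8, 19)  [2]
  a=12..16: none
Total reduced forms: 1 + 1 + 2 = 4
h = 4

4


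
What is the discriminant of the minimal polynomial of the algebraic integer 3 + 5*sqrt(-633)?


The element 3 + 5*sqrt(-633) has minimal polynomial:
x^2 - 6*x + 15834
Discriminant = (-6)^2 - 4*(15834)
= 36 - 63336
= -63300

-63300


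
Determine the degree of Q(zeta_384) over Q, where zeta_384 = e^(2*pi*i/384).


The degree equals Euler's totient phi(384).
384 = 2^7 * 3
phi(384) = 128

128


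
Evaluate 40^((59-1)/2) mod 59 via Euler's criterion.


p = 59 is prime and the exponent is (p-1)/2 = 29, so by Euler's criterion 40^29 = (40/59) = +1 or -1 mod 59.
Compute by square-and-multiply:
  29 = 16 + 8 + 4 + 1 (binary 11101)
  Repeated squaring mod 59: 40^1 = 40, 40^2 = 7, 40^4 = 49, 40^8 = 41, 40^16 = 29
  40^29 = 40^16 * 40^8 * 40^4 * 40^1 = 29 * 41 * 49 * 40 mod 59
    29 * 41 = 1189 = 9 mod 59
    9 * 49 = 441 = 28 mod 59
    28 * 40 = 1120 = 58 mod 59
  40^29 = 58 mod 59
Result 58 = p - 1 = -1 mod 59: 40 is a quadratic non-residue mod 59. As a residue in [0, p-1] the value is 58.
40^29 mod 59 = 58

58


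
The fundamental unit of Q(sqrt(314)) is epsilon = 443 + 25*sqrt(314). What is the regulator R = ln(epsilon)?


epsilon = 443 + 25*sqrt(314)
= 886.0011
R = ln(886.0011)
= 6.7867

6.7867


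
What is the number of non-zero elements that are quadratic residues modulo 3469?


For prime p, the number of non-zero quadratic residues is (p-1)/2.
= (3469-1)/2
= 1734

1734


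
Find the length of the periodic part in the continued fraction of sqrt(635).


Run the CF algorithm for sqrt(635).
a_0 = floor(sqrt(635)) = 25; set m_0=0, q_0=1.
Recurrence: m' = q*a - m,  q' = (d - m'^2)/q,  a' = floor((a_0 + m')/q').
  step 1: m=25, q=10, a=5
  step 2: m=25, q=1, a=50
a_2 = 2*a_0 = 50, so the period closes here.
sqrt(635) = [25; 5, 50]
Period length = 2

2


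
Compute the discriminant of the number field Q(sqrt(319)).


For K = Q(sqrt(d)) with d squarefree: disc(K) = d if d = 1 mod 4, and disc(K) = 4d if d = 2 or 3 mod 4.
Here d = 319, and d mod 4 = 3.
d = 3 mod 4, not 1 (O_K = Z[sqrt(d)]), so disc(K) = 4d = 4 * (319) = 1276

1276


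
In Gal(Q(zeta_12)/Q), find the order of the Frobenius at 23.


The Frobenius at p in Gal(Q(zeta_n)/Q) = (Z/nZ)* is the class of p, so its order is ord_12(23), the smallest k >= 1 with 23^k = 1 mod 12.
n = 12 = 2^2 * 3, phi(12) = 4; the order divides phi(n).
Divisors of 4: 1, 2, 4
Repeated squaring mod 12: 23^1 = 11, 23^2 = 1, 23^4 = 1
Test divisors in increasing order:
  k=1: 23^1 = 11 mod 12
  k=2: 23^2 = 1 mod 12  <- first divisor giving 1
Order = 2

2


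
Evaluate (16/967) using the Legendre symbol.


p = 967 is prime, so compute (16/967) with the reciprocity algorithm (Jacobi-symbol steps: pull out 2s via (2/n), flip via reciprocity, reduce):
  pull out 2: (2/967) = +1  (since 967 mod 8 = 7)
  pull out 2: (2/967) = +1  (since 967 mod 8 = 7)
  pull out 2: (2/967) = +1  (since 967 mod 8 = 7)
  pull out 2: (2/967) = +1  (since 967 mod 8 = 7)
  (1/967) = 1
Product of signs = 1
(16/967) = 1

1


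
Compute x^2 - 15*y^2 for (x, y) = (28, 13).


x^2 - d*y^2
= 28^2 - 15*13^2
= 784 - 2535
= -1751

-1751


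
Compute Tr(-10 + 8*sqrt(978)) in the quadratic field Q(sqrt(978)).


Tr(a + b*sqrt(d)) = (a + b*sqrt(d)) + (a - b*sqrt(d)) = 2a
= 2 * (-10)
= -20

-20


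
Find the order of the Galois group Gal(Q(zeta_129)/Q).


|Gal(Q(zeta_129)/Q)| = phi(129)
= 84

84


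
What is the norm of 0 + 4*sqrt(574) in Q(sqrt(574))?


N(a + b*sqrt(d)) = a^2 - d*b^2
= (0)^2 - (574)*(4)^2
= 0 - 9184
= -9184

-9184


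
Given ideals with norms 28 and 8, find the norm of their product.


N(IJ) = N(I) * N(J)
= 28 * 8
= 224

224


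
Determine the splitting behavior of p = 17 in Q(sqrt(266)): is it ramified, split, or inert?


K = Q(sqrt(266)). Since d mod 4 = 2, disc(K) = 1064.
Check p | disc: 1064 mod 17 = 10.
p does not divide disc. Compute Legendre symbol (d/p):
11^((17-1)/2) mod 17 = -1
(d/p) = -1, so p is inert: (p) stays prime with e=1, f=2, g=1.
Therefore p is inert.

inert


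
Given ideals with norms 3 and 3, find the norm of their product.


N(IJ) = N(I) * N(J)
= 3 * 3
= 9

9


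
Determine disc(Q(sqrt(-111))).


For K = Q(sqrt(d)) with d squarefree: disc(K) = d if d = 1 mod 4, and disc(K) = 4d if d = 2 or 3 mod 4.
Here d = -111, and d mod 4 = 1.
d = 1 mod 4 (O_K = Z[(1+sqrt(d))/2]), so disc(K) = d = -111

-111


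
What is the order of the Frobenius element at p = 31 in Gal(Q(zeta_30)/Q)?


The Frobenius at p in Gal(Q(zeta_n)/Q) = (Z/nZ)* is the class of p, so its order is ord_30(31), the smallest k >= 1 with 31^k = 1 mod 30.
n = 30 = 2 * 3 * 5, phi(30) = 8; the order divides phi(n).
Divisors of 8: 1, 2, 4, 8
Repeated squaring mod 30: 31^1 = 1, 31^2 = 1, 31^4 = 1, 31^8 = 1
Test divisors in increasing order:
  k=1: 31^1 = 1 mod 30  <- first divisor giving 1
Order = 1

1


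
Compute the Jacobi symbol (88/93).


Compute (88/93) via quadratic reciprocity:
  pull out 2: (2/93) = -1  (since 93 mod 8 = 5)
  pull out 2: (2/93) = -1  (since 93 mod 8 = 5)
  pull out 2: (2/93) = -1  (since 93 mod 8 = 5)
  reciprocity: (11/93) -> +(93/11)
  reduce: (5/11)
  reciprocity: (5/11) -> +(11/5)
  reduce: (1/5)
  (1/5) = 1
Product of signs = -1

-1


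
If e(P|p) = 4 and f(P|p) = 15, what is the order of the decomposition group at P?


|D_P| = e * f
= 4 * 15
= 60

60


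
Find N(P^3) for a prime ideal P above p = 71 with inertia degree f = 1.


N(P^a) = p^(a*f)
= 71^(3*1)
= 71^3
= 357911

357911


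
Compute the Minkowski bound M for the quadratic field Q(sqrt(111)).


d = 111, d mod 4 = 3, so disc(K) = 4d = 444; |disc(K)| = 444
Real quadratic field, so n = 2, s = r2 = 0, r1 = 2
M = (n!/n^n) * (4/pi)^s * sqrt(|disc(K)|) = (2!/2^2) * (4/pi)^0 * sqrt(444)
= 0.5 * 1.000000 * 21.071308
= 10.5357

10.5357


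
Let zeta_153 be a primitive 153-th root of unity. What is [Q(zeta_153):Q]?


The degree equals Euler's totient phi(153).
153 = 3^2 * 17
phi(153) = 96

96


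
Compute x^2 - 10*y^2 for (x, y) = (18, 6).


x^2 - d*y^2
= 18^2 - 10*6^2
= 324 - 360
= -36

-36


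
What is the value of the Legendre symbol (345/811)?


p = 811 is prime, so compute (345/811) with the reciprocity algorithm (Jacobi-symbol steps: pull out 2s via (2/n), flip via reciprocity, reduce):
  reciprocity: (345/811) -> +(811/345)
  reduce: (121/345)
  reciprocity: (121/345) -> +(345/121)
  reduce: (103/121)
  reciprocity: (103/121) -> +(121/103)
  reduce: (18/103)
  pull out 2: (2/103) = +1  (since 103 mod 8 = 7)
  reciprocity: (9/103) -> +(103/9)
  reduce: (4/9)
  pull out 2: (2/9) = +1  (since 9 mod 8 = 1)
  pull out 2: (2/9) = +1  (since 9 mod 8 = 1)
  (1/9) = 1
Product of signs = 1
(345/811) = 1

1


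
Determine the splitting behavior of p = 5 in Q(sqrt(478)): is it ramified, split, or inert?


K = Q(sqrt(478)). Since d mod 4 = 2, disc(K) = 1912.
Check p | disc: 1912 mod 5 = 2.
p does not divide disc. Compute Legendre symbol (d/p):
3^((5-1)/2) mod 5 = -1
(d/p) = -1, so p is inert: (p) stays prime with e=1, f=2, g=1.
Therefore p is inert.

inert


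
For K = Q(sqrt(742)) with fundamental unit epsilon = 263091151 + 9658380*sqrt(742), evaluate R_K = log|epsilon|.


epsilon = 263091151 + 9658380*sqrt(742)
= 5.2618e+08
R = ln(5.2618e+08)
= 20.0812

20.0812


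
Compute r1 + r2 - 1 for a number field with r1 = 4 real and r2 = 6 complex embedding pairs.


By Dirichlet's unit theorem:
rank = r1 + r2 - 1
= 4 + 6 - 1
= 9

9


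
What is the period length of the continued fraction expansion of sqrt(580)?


Run the CF algorithm for sqrt(580).
a_0 = floor(sqrt(580)) = 24; set m_0=0, q_0=1.
Recurrence: m' = q*a - m,  q' = (d - m'^2)/q,  a' = floor((a_0 + m')/q').
  step 1: m=24, q=4, a=12
  step 2: m=24, q=1, a=48
a_2 = 2*a_0 = 48, so the period closes here.
sqrt(580) = [24; 12, 48]
Period length = 2

2


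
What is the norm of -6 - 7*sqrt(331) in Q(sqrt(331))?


N(a + b*sqrt(d)) = a^2 - d*b^2
= (-6)^2 - (331)*(-7)^2
= 36 - 16219
= -16183

-16183


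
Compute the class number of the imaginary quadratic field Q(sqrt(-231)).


K = Q(sqrt(-231)). d mod 4 = 1, so D = disc(K) = d = -231
h(K) equals the number of primitive reduced positive-definite forms (a, b, c) = a*x^2 + b*x*y + c*y^2 with b^2 - 4ac = D,
where reduced means |b| <= a <= c, with b >= 0 whenever |b| = a or a = c, and primitive means gcd(a, b, c) = 1.
Reduced forces 3a^2 <= |D| = 231, so 1 <= a <= 8; b must have the parity of D, and c = (b^2 - D)/(4a) must be an integer >= a.
Enumerate a = 1..8, b in [-a, a]:
  a=1: (1, 1, 58)  [1]
  a=2: (2, -1, 29), (2, 1, 29)  [2]
  a=3: (3, 3, 20)  [1]
  a=4: (4, -3, 15), (4, 3, 15)  [2]
  a=5: (5, -3, 12), (5, 3, 12)  [2]
  a=6: (6, -3, 10), (6, 3, 10)  [2]
  a=7: (7, 7, 10)  [1]
  a=8: (8, 5, 8)  [1]
Total reduced forms: 1 + 2 + 1 + 2 + 2 + 2 + 1 + 1 = 12
h = 12

12


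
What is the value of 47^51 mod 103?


p = 103 is prime and the exponent is (p-1)/2 = 51, so by Euler's criterion 47^51 = (47/103) = +1 or -1 mod 103.
Compute by square-and-multiply:
  51 = 32 + 16 + 2 + 1 (binary 110011)
  Repeated squaring mod 103: 47^1 = 47, 47^2 = 46, 47^4 = 56, 47^8 = 46, 47^16 = 56, 47^32 = 46
  47^51 = 47^32 * 47^16 * 47^2 * 47^1 = 46 * 56 * 46 * 47 mod 103
    46 * 56 = 2576 = 1 mod 103
    1 * 46 = 46 = 46 mod 103
    46 * 47 = 2162 = 102 mod 103
  47^51 = 102 mod 103
Result 102 = p - 1 = -1 mod 103: 47 is a quadratic non-residue mod 103. As a residue in [0, p-1] the value is 102.
47^51 mod 103 = 102

102


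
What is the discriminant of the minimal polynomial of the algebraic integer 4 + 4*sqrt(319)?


The element 4 + 4*sqrt(319) has minimal polynomial:
x^2 - 8*x - 5088
Discriminant = (-8)^2 - 4*(-5088)
= 64 + 20352
= 20416

20416


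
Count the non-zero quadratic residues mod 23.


For prime p, the number of non-zero quadratic residues is (p-1)/2.
= (23-1)/2
= 11

11


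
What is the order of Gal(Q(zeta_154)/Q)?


|Gal(Q(zeta_154)/Q)| = phi(154)
= 60

60


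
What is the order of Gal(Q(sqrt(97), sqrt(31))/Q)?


The 2 square roots of distinct primes are multiplicatively independent over Q,
so [K:Q] = 2^2 and Gal(K/Q) is isomorphic to (Z/2Z)^2.
|Gal| = 2^2 = 4

4


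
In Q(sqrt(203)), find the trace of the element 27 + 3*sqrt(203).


Tr(a + b*sqrt(d)) = (a + b*sqrt(d)) + (a - b*sqrt(d)) = 2a
= 2 * (27)
= 54

54


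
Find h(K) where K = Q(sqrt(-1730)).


K = Q(sqrt(-1730)). d mod 4 = 2, so D = disc(K) = 4d = -6920
h(K) equals the number of primitive reduced positive-definite forms (a, b, c) = a*x^2 + b*x*y + c*y^2 with b^2 - 4ac = D,
where reduced means |b| <= a <= c, with b >= 0 whenever |b| = a or a = c, and primitive means gcd(a, b, c) = 1.
Reduced forces 3a^2 <= |D| = 6920, so 1 <= a <= 48; b must have the parity of D, and c = (b^2 - D)/(4a) must be an integer >= a.
Enumerate a = 1..48, b in [-a, a]:
  a=1: (1, 0, 1730)  [1]
  a=2: (2, 0, 865)  [1]
  a=3: (3, -2, 577), (3, 2, 577)  [2]
  a=4: none
  a=5: (5, 0, 346)  [1]
  a=6: (6, -4, 289), (6, 4, 289)  [2]
  a=7..8: none
  a=9: (9, -8, 194), (9, 8, 194)  [2]
  a=10: (10, 0, 173)  [1]
  a=11..12: none
  a=13: (13, -10, 135), (13, 10, 135)  [2]
  a=14: none
  a=15: (15, -10, 117), (15, 10, 117)  [2]
  a=16: none
  a=17: (17, -4, 102), (17, 4, 102)  [2]
  a=18: (18, -8, 97), (18, 8, 97)  [2]
  a=19..22: none
  a=23: (23, -16, 78), (23, 16, 78)  [2]
  a=24..25: none
  a=26: (26, -16, 69), (26, 16, 69)  [2]
  a=27: (27, -10, 65), (27, 10, 65)  [2]
  a=28..29: none
  a=30: (30, -20, 61), (30, 20, 61)  [2]
  a=31..33: none
  a=34: (34, -4, 51), (34, 4, 51)  [2]
  a=35..36: none
  a=37: (37, -6, 47), (37, 6, 47)  [2]
  a=38: none
  a=39: (39, -16, 46), (39, -10, 45), (39, 10, 45), (39, 16, 46)  [4]
  a=40: none
  a=41: (41, -38, 51), (41, 38, 51)  [2]
  a=42..48: none
Total reduced forms: 1 + 1 + 2 + 1 + 2 + 2 + 1 + 2 + 2 + 2 + 2 + 2 + 2 + 2 + 2 + 2 + 2 + 4 + 2 = 36
h = 36

36


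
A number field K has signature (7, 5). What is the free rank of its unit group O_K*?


By Dirichlet's unit theorem:
rank = r1 + r2 - 1
= 7 + 5 - 1
= 11

11


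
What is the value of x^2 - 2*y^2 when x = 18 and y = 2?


x^2 - d*y^2
= 18^2 - 2*2^2
= 324 - 8
= 316

316


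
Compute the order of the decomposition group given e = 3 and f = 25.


|D_P| = e * f
= 3 * 25
= 75

75


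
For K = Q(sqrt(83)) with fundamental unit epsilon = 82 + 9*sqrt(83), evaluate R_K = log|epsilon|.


epsilon = 82 + 9*sqrt(83)
= 163.9939
R = ln(163.9939)
= 5.0998

5.0998


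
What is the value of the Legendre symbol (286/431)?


p = 431 is prime, so compute (286/431) with the reciprocity algorithm (Jacobi-symbol steps: pull out 2s via (2/n), flip via reciprocity, reduce):
  pull out 2: (2/431) = +1  (since 431 mod 8 = 7)
  reciprocity: (143/431) -> -(431/143)
  reduce: (2/143)
  pull out 2: (2/143) = +1  (since 143 mod 8 = 7)
  (1/143) = 1
Product of signs = -1
(286/431) = -1

-1


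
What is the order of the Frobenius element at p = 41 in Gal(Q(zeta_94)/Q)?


The Frobenius at p in Gal(Q(zeta_n)/Q) = (Z/nZ)* is the class of p, so its order is ord_94(41), the smallest k >= 1 with 41^k = 1 mod 94.
n = 94 = 2 * 47, phi(94) = 46; the order divides phi(n).
Divisors of 46: 1, 2, 23, 46
Repeated squaring mod 94: 41^1 = 41, 41^2 = 83, 41^4 = 27, 41^8 = 71, 41^16 = 59, 41^32 = 3
Test divisors in increasing order:
  k=1: 41^1 = 41 mod 94
  k=2: 41^2 = 83 mod 94
  k=23: 41^23 = 59 * 27 * 83 * 41 = 93 mod 94
  k=46: 41^46 = 3 * 71 * 27 * 83 = 1 mod 94  <- first divisor giving 1
Order = 46

46


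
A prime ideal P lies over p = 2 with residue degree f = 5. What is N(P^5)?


N(P^a) = p^(a*f)
= 2^(5*5)
= 2^25
= 33554432

33554432


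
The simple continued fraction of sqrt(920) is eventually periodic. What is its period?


Run the CF algorithm for sqrt(920).
a_0 = floor(sqrt(920)) = 30; set m_0=0, q_0=1.
Recurrence: m' = q*a - m,  q' = (d - m'^2)/q,  a' = floor((a_0 + m')/q').
  step 1: m=30, q=20, a=3
  step 2: m=30, q=1, a=60
a_2 = 2*a_0 = 60, so the period closes here.
sqrt(920) = [30; 3, 60]
Period length = 2

2


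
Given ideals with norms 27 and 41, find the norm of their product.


N(IJ) = N(I) * N(J)
= 27 * 41
= 1107

1107


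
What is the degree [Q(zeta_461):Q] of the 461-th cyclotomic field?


The degree equals Euler's totient phi(461).
461 = 461
phi(461) = 460

460


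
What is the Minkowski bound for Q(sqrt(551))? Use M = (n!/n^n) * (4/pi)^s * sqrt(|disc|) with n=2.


d = 551, d mod 4 = 3, so disc(K) = 4d = 2204; |disc(K)| = 2204
Real quadratic field, so n = 2, s = r2 = 0, r1 = 2
M = (n!/n^n) * (4/pi)^s * sqrt(|disc(K)|) = (2!/2^2) * (4/pi)^0 * sqrt(2204)
= 0.5 * 1.000000 * 46.946778
= 23.4734

23.4734


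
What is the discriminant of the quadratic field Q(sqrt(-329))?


For K = Q(sqrt(d)) with d squarefree: disc(K) = d if d = 1 mod 4, and disc(K) = 4d if d = 2 or 3 mod 4.
Here d = -329, and d mod 4 = 3.
d = 3 mod 4, not 1 (O_K = Z[sqrt(d)]), so disc(K) = 4d = 4 * (-329) = -1316

-1316


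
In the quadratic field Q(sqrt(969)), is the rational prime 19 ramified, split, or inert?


K = Q(sqrt(969)). Since d mod 4 = 1, disc(K) = 969.
Check p | disc: 969 mod 19 = 0.
p divides disc, so p ramifies: (p) = P^2 with e=2, f=1, g=1.
Therefore p is ramified.

ramified


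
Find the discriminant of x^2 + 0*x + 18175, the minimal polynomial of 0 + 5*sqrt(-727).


The element 0 + 5*sqrt(-727) has minimal polynomial:
x^2 + 0*x + 18175
Discriminant = (0)^2 - 4*(18175)
= 0 - 72700
= -72700

-72700


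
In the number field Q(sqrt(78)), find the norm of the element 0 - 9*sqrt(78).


N(a + b*sqrt(d)) = a^2 - d*b^2
= (0)^2 - (78)*(-9)^2
= 0 - 6318
= -6318

-6318


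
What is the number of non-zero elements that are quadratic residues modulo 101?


For prime p, the number of non-zero quadratic residues is (p-1)/2.
= (101-1)/2
= 50

50


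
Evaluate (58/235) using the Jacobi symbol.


Compute (58/235) via quadratic reciprocity:
  pull out 2: (2/235) = -1  (since 235 mod 8 = 3)
  reciprocity: (29/235) -> +(235/29)
  reduce: (3/29)
  reciprocity: (3/29) -> +(29/3)
  reduce: (2/3)
  pull out 2: (2/3) = -1  (since 3 mod 8 = 3)
  (1/3) = 1
Product of signs = 1

1


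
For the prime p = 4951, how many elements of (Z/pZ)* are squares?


For prime p, the number of non-zero quadratic residues is (p-1)/2.
= (4951-1)/2
= 2475

2475


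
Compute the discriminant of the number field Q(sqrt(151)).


For K = Q(sqrt(d)) with d squarefree: disc(K) = d if d = 1 mod 4, and disc(K) = 4d if d = 2 or 3 mod 4.
Here d = 151, and d mod 4 = 3.
d = 3 mod 4, not 1 (O_K = Z[sqrt(d)]), so disc(K) = 4d = 4 * (151) = 604

604


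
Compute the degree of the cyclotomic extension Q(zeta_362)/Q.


The degree equals Euler's totient phi(362).
362 = 2 * 181
phi(362) = 180

180


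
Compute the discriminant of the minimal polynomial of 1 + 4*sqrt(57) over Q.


The element 1 + 4*sqrt(57) has minimal polynomial:
x^2 - 2*x - 911
Discriminant = (-2)^2 - 4*(-911)
= 4 + 3644
= 3648

3648


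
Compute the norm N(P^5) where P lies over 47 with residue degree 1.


N(P^a) = p^(a*f)
= 47^(5*1)
= 47^5
= 229345007

229345007


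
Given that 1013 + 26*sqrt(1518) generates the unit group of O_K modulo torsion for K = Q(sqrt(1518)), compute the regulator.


epsilon = 1013 + 26*sqrt(1518)
= 2025.9995
R = ln(2025.9995)
= 7.6138

7.6138


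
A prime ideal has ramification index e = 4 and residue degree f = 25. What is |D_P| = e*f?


|D_P| = e * f
= 4 * 25
= 100

100


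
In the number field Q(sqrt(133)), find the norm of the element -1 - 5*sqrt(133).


N(a + b*sqrt(d)) = a^2 - d*b^2
= (-1)^2 - (133)*(-5)^2
= 1 - 3325
= -3324

-3324


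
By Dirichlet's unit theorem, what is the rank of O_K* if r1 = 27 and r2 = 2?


By Dirichlet's unit theorem:
rank = r1 + r2 - 1
= 27 + 2 - 1
= 28

28


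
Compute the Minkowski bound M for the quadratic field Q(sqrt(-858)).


d = -858, d mod 4 = 2, so disc(K) = 4d = -3432; |disc(K)| = 3432
Imaginary quadratic field, so n = 2, s = r2 = 1, r1 = 0
M = (n!/n^n) * (4/pi)^s * sqrt(|disc(K)|) = (2!/2^2) * (4/pi)^1 * sqrt(3432)
= 0.5 * 1.273240 * 58.583274
= 37.2953

37.2953


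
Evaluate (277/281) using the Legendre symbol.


p = 281 is prime, so compute (277/281) with the reciprocity algorithm (Jacobi-symbol steps: pull out 2s via (2/n), flip via reciprocity, reduce):
  reciprocity: (277/281) -> +(281/277)
  reduce: (4/277)
  pull out 2: (2/277) = -1  (since 277 mod 8 = 5)
  pull out 2: (2/277) = -1  (since 277 mod 8 = 5)
  (1/277) = 1
Product of signs = 1
(277/281) = 1

1


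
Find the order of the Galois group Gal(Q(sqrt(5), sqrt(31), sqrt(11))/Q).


The 3 square roots of distinct primes are multiplicatively independent over Q,
so [K:Q] = 2^3 and Gal(K/Q) is isomorphic to (Z/2Z)^3.
|Gal| = 2^3 = 8

8


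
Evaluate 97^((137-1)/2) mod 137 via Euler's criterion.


p = 137 is prime and the exponent is (p-1)/2 = 68, so by Euler's criterion 97^68 = (97/137) = +1 or -1 mod 137.
Compute by square-and-multiply:
  68 = 64 + 4 (binary 1000100)
  Repeated squaring mod 137: 97^1 = 97, 97^2 = 93, 97^4 = 18, 97^8 = 50, 97^16 = 34, 97^32 = 60, 97^64 = 38
  97^68 = 97^64 * 97^4 = 38 * 18 mod 137
    38 * 18 = 684 = 136 mod 137
  97^68 = 136 mod 137
Result 136 = p - 1 = -1 mod 137: 97 is a quadratic non-residue mod 137. As a residue in [0, p-1] the value is 136.
97^68 mod 137 = 136

136


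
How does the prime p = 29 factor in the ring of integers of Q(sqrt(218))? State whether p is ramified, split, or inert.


K = Q(sqrt(218)). Since d mod 4 = 2, disc(K) = 872.
Check p | disc: 872 mod 29 = 2.
p does not divide disc. Compute Legendre symbol (d/p):
15^((29-1)/2) mod 29 = -1
(d/p) = -1, so p is inert: (p) stays prime with e=1, f=2, g=1.
Therefore p is inert.

inert


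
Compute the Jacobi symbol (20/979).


Compute (20/979) via quadratic reciprocity:
  pull out 2: (2/979) = -1  (since 979 mod 8 = 3)
  pull out 2: (2/979) = -1  (since 979 mod 8 = 3)
  reciprocity: (5/979) -> +(979/5)
  reduce: (4/5)
  pull out 2: (2/5) = -1  (since 5 mod 8 = 5)
  pull out 2: (2/5) = -1  (since 5 mod 8 = 5)
  (1/5) = 1
Product of signs = 1

1


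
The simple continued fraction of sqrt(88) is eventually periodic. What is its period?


Run the CF algorithm for sqrt(88).
a_0 = floor(sqrt(88)) = 9; set m_0=0, q_0=1.
Recurrence: m' = q*a - m,  q' = (d - m'^2)/q,  a' = floor((a_0 + m')/q').
  step 1: m=9, q=7, a=2
  step 2: m=5, q=9, a=1
  step 3: m=4, q=8, a=1
  step 4: m=4, q=9, a=1
  step 5: m=5, q=7, a=2
  step 6: m=9, q=1, a=18
a_6 = 2*a_0 = 18, so the period closes here.
sqrt(88) = [9; 2, 1, 1, 1, 2, 18]
Period length = 6

6


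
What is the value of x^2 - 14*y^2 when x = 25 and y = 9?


x^2 - d*y^2
= 25^2 - 14*9^2
= 625 - 1134
= -509

-509


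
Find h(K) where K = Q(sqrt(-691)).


K = Q(sqrt(-691)). d mod 4 = 1, so D = disc(K) = d = -691
h(K) equals the number of primitive reduced positive-definite forms (a, b, c) = a*x^2 + b*x*y + c*y^2 with b^2 - 4ac = D,
where reduced means |b| <= a <= c, with b >= 0 whenever |b| = a or a = c, and primitive means gcd(a, b, c) = 1.
Reduced forces 3a^2 <= |D| = 691, so 1 <= a <= 15; b must have the parity of D, and c = (b^2 - D)/(4a) must be an integer >= a.
Enumerate a = 1..15, b in [-a, a]:
  a=1: (1, 1, 173)  [1]
  a=2..4: none
  a=5: (5, -3, 35), (5, 3, 35)  [2]
  a=6: none
  a=7: (7, -3, 25), (7, 3, 25)  [2]
  a=8..15: none
Total reduced forms: 1 + 2 + 2 = 5
h = 5

5


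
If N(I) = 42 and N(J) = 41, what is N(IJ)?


N(IJ) = N(I) * N(J)
= 42 * 41
= 1722

1722


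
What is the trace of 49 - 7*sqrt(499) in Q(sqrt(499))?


Tr(a + b*sqrt(d)) = (a + b*sqrt(d)) + (a - b*sqrt(d)) = 2a
= 2 * (49)
= 98

98


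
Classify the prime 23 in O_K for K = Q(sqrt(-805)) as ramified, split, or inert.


K = Q(sqrt(-805)). Since d mod 4 = 3, disc(K) = -3220.
Check p | disc: -3220 mod 23 = 0.
p divides disc, so p ramifies: (p) = P^2 with e=2, f=1, g=1.
Therefore p is ramified.

ramified


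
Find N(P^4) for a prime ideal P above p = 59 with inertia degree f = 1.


N(P^a) = p^(a*f)
= 59^(4*1)
= 59^4
= 12117361

12117361


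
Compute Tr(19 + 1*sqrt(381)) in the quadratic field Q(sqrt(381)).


Tr(a + b*sqrt(d)) = (a + b*sqrt(d)) + (a - b*sqrt(d)) = 2a
= 2 * (19)
= 38

38


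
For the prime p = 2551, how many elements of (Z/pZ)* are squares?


For prime p, the number of non-zero quadratic residues is (p-1)/2.
= (2551-1)/2
= 1275

1275


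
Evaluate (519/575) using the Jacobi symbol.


Compute (519/575) via quadratic reciprocity:
  reciprocity: (519/575) -> -(575/519)
  reduce: (56/519)
  pull out 2: (2/519) = +1  (since 519 mod 8 = 7)
  pull out 2: (2/519) = +1  (since 519 mod 8 = 7)
  pull out 2: (2/519) = +1  (since 519 mod 8 = 7)
  reciprocity: (7/519) -> -(519/7)
  reduce: (1/7)
  (1/7) = 1
Product of signs = 1

1


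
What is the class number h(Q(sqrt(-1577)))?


K = Q(sqrt(-1577)). d mod 4 = 3, so D = disc(K) = 4d = -6308
h(K) equals the number of primitive reduced positive-definite forms (a, b, c) = a*x^2 + b*x*y + c*y^2 with b^2 - 4ac = D,
where reduced means |b| <= a <= c, with b >= 0 whenever |b| = a or a = c, and primitive means gcd(a, b, c) = 1.
Reduced forces 3a^2 <= |D| = 6308, so 1 <= a <= 45; b must have the parity of D, and c = (b^2 - D)/(4a) must be an integer >= a.
Enumerate a = 1..45, b in [-a, a]:
  a=1: (1, 0, 1577)  [1]
  a=2: (2, 2, 789)  [1]
  a=3: (3, -2, 526), (3, 2, 526)  [2]
  a=4..5: none
  a=6: (6, -2, 263), (6, 2, 263)  [2]
  a=7..8: none
  a=9: (9, -8, 177), (9, 8, 177)  [2]
  a=10..12: none
  a=13: (13, -6, 122), (13, 6, 122)  [2]
  a=14..16: none
  a=17: (17, -4, 93), (17, 4, 93)  [2]
  a=18: (18, -10, 89), (18, 10, 89)  [2]
  a=19: (19, 0, 83)  [1]
  a=20..25: none
  a=26: (26, -6, 61), (26, 6, 61)  [2]
  a=27: (27, -8, 59), (27, 8, 59)  [2]
  a=28..30: none
  a=31: (31, -4, 51), (31, 4, 51)  [2]
  a=32..33: none
  a=34: (34, -30, 53), (34, 30, 53)  [2]
  a=35..37: none
  a=38: (38, 38, 51)  [1]
  a=39: (39, -32, 47), (39, -20, 43), (39, 20, 43), (39, 32, 47)  [4]
  a=40..45: none
Total reduced forms: 1 + 1 + 2 + 2 + 2 + 2 + 2 + 2 + 1 + 2 + 2 + 2 + 2 + 1 + 4 = 28
h = 28

28


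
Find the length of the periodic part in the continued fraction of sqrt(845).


Run the CF algorithm for sqrt(845).
a_0 = floor(sqrt(845)) = 29; set m_0=0, q_0=1.
Recurrence: m' = q*a - m,  q' = (d - m'^2)/q,  a' = floor((a_0 + m')/q').
  step 1: m=29, q=4, a=14
  step 2: m=27, q=29, a=1
  step 3: m=2, q=29, a=1
  step 4: m=27, q=4, a=14
  step 5: m=29, q=1, a=58
a_5 = 2*a_0 = 58, so the period closes here.
sqrt(845) = [29; 14, 1, 1, 14, 58]
Period length = 5

5


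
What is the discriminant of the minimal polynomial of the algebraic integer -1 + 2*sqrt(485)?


The element -1 + 2*sqrt(485) has minimal polynomial:
x^2 + 2*x - 1939
Discriminant = (2)^2 - 4*(-1939)
= 4 + 7756
= 7760

7760


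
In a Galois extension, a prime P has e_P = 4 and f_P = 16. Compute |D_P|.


|D_P| = e * f
= 4 * 16
= 64

64


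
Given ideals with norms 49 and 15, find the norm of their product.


N(IJ) = N(I) * N(J)
= 49 * 15
= 735

735


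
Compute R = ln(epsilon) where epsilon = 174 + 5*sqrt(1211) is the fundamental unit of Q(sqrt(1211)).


epsilon = 174 + 5*sqrt(1211)
= 347.9971
R = ln(347.9971)
= 5.8522

5.8522


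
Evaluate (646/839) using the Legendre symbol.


p = 839 is prime, so compute (646/839) with the reciprocity algorithm (Jacobi-symbol steps: pull out 2s via (2/n), flip via reciprocity, reduce):
  pull out 2: (2/839) = +1  (since 839 mod 8 = 7)
  reciprocity: (323/839) -> -(839/323)
  reduce: (193/323)
  reciprocity: (193/323) -> +(323/193)
  reduce: (130/193)
  pull out 2: (2/193) = +1  (since 193 mod 8 = 1)
  reciprocity: (65/193) -> +(193/65)
  reduce: (63/65)
  reciprocity: (63/65) -> +(65/63)
  reduce: (2/63)
  pull out 2: (2/63) = +1  (since 63 mod 8 = 7)
  (1/63) = 1
Product of signs = -1
(646/839) = -1

-1
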